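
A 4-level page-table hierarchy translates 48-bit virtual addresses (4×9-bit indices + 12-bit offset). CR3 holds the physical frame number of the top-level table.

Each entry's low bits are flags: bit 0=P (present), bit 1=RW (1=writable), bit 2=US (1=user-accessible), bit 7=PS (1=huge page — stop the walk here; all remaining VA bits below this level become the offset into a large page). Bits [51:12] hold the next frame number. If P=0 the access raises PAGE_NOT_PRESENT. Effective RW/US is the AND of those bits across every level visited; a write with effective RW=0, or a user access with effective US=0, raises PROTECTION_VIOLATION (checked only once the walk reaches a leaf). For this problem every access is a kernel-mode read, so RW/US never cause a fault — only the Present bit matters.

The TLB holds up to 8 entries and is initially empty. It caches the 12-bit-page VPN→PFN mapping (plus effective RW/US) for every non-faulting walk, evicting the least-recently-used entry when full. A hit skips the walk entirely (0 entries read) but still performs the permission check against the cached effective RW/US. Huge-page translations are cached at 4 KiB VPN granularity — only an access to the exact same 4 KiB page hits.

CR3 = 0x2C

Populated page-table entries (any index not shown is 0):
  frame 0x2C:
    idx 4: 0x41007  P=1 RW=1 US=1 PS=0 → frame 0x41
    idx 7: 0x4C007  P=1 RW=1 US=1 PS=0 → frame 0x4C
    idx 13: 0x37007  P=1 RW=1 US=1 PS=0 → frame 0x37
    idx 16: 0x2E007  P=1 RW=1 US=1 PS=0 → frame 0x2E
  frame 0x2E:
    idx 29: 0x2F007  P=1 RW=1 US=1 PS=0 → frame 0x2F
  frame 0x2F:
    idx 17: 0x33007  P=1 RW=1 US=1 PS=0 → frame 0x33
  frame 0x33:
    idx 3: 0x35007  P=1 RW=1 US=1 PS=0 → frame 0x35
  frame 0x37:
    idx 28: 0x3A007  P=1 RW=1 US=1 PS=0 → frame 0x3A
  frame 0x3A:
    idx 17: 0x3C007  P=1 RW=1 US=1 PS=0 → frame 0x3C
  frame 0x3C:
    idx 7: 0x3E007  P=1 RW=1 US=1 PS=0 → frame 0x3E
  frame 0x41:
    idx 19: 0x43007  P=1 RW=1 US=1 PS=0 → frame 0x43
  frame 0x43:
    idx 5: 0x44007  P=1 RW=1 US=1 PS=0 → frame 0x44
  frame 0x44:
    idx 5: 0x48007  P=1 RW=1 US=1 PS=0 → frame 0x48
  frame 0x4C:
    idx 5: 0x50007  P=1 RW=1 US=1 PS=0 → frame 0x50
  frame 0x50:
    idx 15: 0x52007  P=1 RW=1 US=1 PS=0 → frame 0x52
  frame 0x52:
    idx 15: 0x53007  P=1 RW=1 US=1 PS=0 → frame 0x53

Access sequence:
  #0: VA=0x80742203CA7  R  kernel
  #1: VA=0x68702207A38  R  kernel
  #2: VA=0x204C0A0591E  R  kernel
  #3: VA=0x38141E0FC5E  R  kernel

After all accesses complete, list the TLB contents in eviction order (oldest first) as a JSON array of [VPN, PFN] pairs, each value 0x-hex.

Per-access translation:
#0 VA=0x80742203CA7 (r,kernel):
  lvl0: tbl 0x2C, slot 16 ⇒ 0x2E007 (P1/RW1/US1/PS0)
  lvl1: tbl 0x2E, slot 29 ⇒ 0x2F007 (P1/RW1/US1/PS0)
  lvl2: tbl 0x2F, slot 17 ⇒ 0x33007 (P1/RW1/US1/PS0)
  lvl3: tbl 0x33, slot 3 ⇒ 0x35007 (P1/RW1/US1/PS0)
  ✓ 0x35CA7  — 4 lookups
#1 VA=0x68702207A38 (r,kernel):
  lvl0: tbl 0x2C, slot 13 ⇒ 0x37007 (P1/RW1/US1/PS0)
  lvl1: tbl 0x37, slot 28 ⇒ 0x3A007 (P1/RW1/US1/PS0)
  lvl2: tbl 0x3A, slot 17 ⇒ 0x3C007 (P1/RW1/US1/PS0)
  lvl3: tbl 0x3C, slot 7 ⇒ 0x3E007 (P1/RW1/US1/PS0)
  ✓ 0x3EA38  — 4 lookups
#2 VA=0x204C0A0591E (r,kernel):
  lvl0: tbl 0x2C, slot 4 ⇒ 0x41007 (P1/RW1/US1/PS0)
  lvl1: tbl 0x41, slot 19 ⇒ 0x43007 (P1/RW1/US1/PS0)
  lvl2: tbl 0x43, slot 5 ⇒ 0x44007 (P1/RW1/US1/PS0)
  lvl3: tbl 0x44, slot 5 ⇒ 0x48007 (P1/RW1/US1/PS0)
  ✓ 0x4891E  — 4 lookups
#3 VA=0x38141E0FC5E (r,kernel):
  lvl0: tbl 0x2C, slot 7 ⇒ 0x4C007 (P1/RW1/US1/PS0)
  lvl1: tbl 0x4C, slot 5 ⇒ 0x50007 (P1/RW1/US1/PS0)
  lvl2: tbl 0x50, slot 15 ⇒ 0x52007 (P1/RW1/US1/PS0)
  lvl3: tbl 0x52, slot 15 ⇒ 0x53007 (P1/RW1/US1/PS0)
  ✓ 0x53C5E  — 4 lookups

TLB: [["0x80742203", "0x35"], ["0x68702207", "0x3E"], ["0x204C0A05", "0x48"], ["0x38141E0F", "0x53"]]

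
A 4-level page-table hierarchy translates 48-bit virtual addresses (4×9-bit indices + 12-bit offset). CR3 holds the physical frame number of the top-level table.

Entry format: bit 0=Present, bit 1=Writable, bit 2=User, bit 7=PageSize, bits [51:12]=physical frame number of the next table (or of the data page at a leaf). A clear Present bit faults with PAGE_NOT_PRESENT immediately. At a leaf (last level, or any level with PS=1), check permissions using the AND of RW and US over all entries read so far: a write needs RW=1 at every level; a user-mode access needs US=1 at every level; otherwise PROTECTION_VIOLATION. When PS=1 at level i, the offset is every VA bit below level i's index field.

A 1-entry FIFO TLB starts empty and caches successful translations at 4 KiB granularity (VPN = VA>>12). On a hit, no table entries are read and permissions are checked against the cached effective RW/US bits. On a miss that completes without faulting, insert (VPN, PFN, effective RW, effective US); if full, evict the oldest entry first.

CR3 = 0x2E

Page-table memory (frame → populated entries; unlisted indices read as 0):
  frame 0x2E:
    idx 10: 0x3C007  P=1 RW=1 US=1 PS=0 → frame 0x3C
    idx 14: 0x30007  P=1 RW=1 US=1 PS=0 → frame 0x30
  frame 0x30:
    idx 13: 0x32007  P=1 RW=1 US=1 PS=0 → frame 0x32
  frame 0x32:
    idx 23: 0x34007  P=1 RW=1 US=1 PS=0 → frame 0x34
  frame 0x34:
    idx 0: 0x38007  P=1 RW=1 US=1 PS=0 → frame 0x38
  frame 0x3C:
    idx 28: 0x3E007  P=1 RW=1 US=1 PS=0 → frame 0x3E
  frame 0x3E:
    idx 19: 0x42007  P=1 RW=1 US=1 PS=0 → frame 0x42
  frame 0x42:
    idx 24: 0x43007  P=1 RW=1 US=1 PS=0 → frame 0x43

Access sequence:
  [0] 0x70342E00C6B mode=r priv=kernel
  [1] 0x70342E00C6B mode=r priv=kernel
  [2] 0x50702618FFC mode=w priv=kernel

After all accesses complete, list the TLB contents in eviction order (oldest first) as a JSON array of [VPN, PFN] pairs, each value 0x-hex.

Per-access translation:
#0 VA=0x70342E00C6B (r,kernel):
  L0 @0x2E[14] → 0x30007  P=1,RW=1,US=1,PS=0
  L1 @0x30[13] → 0x32007  P=1,RW=1,US=1,PS=0
  L2 @0x32[23] → 0x34007  P=1,RW=1,US=1,PS=0
  L3 @0x34[0] → 0x38007  P=1,RW=1,US=1,PS=0
  ✓ 0x38C6B  — 4 lookups
#1 VA=0x70342E00C6B (r,kernel):
  TLB hit vpn=0x70342E00 → PA=0x38C6B
#2 VA=0x50702618FFC (w,kernel):
  L0 @0x2E[10] → 0x3C007  P=1,RW=1,US=1,PS=0
  L1 @0x3C[28] → 0x3E007  P=1,RW=1,US=1,PS=0
  L2 @0x3E[19] → 0x42007  P=1,RW=1,US=1,PS=0
  L3 @0x42[24] → 0x43007  P=1,RW=1,US=1,PS=0
  ✓ 0x43FFC  — 4 lookups

TLB: [["0x50702618", "0x43"]]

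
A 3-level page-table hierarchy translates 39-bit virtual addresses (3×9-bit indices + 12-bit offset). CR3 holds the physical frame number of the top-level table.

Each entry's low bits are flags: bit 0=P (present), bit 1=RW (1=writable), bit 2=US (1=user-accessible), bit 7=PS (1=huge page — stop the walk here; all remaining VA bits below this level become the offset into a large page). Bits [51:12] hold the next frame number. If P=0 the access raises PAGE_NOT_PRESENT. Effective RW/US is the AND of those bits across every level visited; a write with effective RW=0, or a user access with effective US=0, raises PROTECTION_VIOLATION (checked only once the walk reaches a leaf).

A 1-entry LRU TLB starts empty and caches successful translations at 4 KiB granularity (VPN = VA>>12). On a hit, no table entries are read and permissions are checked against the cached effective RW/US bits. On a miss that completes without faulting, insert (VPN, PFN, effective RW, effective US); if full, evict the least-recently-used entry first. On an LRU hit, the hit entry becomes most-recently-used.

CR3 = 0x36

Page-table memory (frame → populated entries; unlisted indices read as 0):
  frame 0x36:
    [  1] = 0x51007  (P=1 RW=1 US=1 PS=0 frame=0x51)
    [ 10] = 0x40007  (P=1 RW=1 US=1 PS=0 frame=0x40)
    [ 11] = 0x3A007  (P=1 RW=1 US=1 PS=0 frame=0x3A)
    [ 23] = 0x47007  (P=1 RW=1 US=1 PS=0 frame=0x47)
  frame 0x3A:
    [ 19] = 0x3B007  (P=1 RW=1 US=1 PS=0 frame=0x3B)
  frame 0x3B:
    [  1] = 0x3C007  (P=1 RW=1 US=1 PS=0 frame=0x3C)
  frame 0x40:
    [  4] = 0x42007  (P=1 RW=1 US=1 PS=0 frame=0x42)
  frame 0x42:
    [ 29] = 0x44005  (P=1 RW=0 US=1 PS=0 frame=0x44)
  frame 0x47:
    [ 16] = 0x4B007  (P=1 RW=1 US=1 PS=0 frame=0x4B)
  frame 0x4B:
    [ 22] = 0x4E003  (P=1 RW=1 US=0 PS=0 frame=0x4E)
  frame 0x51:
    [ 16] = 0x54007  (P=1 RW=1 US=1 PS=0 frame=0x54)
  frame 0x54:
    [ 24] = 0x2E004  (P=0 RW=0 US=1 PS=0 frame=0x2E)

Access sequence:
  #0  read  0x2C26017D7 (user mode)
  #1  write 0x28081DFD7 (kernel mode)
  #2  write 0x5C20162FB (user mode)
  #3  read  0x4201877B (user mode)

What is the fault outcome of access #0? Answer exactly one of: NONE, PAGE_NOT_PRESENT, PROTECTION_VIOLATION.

Trace:
#0 VA=0x2C26017D7 (r,user):
  L0: frame=0x36 idx=11 entry=0x3A007 [P=1 RW=1 US=1 PS=0]
  L1: frame=0x3A idx=19 entry=0x3B007 [P=1 RW=1 US=1 PS=0]
  L2: frame=0x3B idx=1 entry=0x3C007 [P=1 RW=1 US=1 PS=0]
  ⇒ phys 0x3C7D7  [3 reads]
#1 VA=0x28081DFD7 (w,kernel):
  L0: frame=0x36 idx=10 entry=0x40007 [P=1 RW=1 US=1 PS=0]
  L1: frame=0x40 idx=4 entry=0x42007 [P=1 RW=1 US=1 PS=0]
  L2: frame=0x42 idx=29 entry=0x44005 [P=1 RW=0 US=1 PS=0]
  ⇒ fault: PROTECTION_VIOLATION  — 3 lookups
#2 VA=0x5C20162FB (w,user):
  L0: frame=0x36 idx=23 entry=0x47007 [P=1 RW=1 US=1 PS=0]
  L1: frame=0x47 idx=16 entry=0x4B007 [P=1 RW=1 US=1 PS=0]
  L2: frame=0x4B idx=22 entry=0x4E003 [P=1 RW=1 US=0 PS=0]
  ⇒ fault: PROTECTION_VIOLATION  — 3 lookups
#3 VA=0x4201877B (r,user):
  L0: frame=0x36 idx=1 entry=0x51007 [P=1 RW=1 US=1 PS=0]
  L1: frame=0x51 idx=16 entry=0x54007 [P=1 RW=1 US=1 PS=0]
  L2: frame=0x54 idx=24 entry=0x2E004 [P=0 RW=0 US=1 PS=0]
  ⇒ fault: PAGE_NOT_PRESENT  — 3 lookups

Access #0 fault: NONE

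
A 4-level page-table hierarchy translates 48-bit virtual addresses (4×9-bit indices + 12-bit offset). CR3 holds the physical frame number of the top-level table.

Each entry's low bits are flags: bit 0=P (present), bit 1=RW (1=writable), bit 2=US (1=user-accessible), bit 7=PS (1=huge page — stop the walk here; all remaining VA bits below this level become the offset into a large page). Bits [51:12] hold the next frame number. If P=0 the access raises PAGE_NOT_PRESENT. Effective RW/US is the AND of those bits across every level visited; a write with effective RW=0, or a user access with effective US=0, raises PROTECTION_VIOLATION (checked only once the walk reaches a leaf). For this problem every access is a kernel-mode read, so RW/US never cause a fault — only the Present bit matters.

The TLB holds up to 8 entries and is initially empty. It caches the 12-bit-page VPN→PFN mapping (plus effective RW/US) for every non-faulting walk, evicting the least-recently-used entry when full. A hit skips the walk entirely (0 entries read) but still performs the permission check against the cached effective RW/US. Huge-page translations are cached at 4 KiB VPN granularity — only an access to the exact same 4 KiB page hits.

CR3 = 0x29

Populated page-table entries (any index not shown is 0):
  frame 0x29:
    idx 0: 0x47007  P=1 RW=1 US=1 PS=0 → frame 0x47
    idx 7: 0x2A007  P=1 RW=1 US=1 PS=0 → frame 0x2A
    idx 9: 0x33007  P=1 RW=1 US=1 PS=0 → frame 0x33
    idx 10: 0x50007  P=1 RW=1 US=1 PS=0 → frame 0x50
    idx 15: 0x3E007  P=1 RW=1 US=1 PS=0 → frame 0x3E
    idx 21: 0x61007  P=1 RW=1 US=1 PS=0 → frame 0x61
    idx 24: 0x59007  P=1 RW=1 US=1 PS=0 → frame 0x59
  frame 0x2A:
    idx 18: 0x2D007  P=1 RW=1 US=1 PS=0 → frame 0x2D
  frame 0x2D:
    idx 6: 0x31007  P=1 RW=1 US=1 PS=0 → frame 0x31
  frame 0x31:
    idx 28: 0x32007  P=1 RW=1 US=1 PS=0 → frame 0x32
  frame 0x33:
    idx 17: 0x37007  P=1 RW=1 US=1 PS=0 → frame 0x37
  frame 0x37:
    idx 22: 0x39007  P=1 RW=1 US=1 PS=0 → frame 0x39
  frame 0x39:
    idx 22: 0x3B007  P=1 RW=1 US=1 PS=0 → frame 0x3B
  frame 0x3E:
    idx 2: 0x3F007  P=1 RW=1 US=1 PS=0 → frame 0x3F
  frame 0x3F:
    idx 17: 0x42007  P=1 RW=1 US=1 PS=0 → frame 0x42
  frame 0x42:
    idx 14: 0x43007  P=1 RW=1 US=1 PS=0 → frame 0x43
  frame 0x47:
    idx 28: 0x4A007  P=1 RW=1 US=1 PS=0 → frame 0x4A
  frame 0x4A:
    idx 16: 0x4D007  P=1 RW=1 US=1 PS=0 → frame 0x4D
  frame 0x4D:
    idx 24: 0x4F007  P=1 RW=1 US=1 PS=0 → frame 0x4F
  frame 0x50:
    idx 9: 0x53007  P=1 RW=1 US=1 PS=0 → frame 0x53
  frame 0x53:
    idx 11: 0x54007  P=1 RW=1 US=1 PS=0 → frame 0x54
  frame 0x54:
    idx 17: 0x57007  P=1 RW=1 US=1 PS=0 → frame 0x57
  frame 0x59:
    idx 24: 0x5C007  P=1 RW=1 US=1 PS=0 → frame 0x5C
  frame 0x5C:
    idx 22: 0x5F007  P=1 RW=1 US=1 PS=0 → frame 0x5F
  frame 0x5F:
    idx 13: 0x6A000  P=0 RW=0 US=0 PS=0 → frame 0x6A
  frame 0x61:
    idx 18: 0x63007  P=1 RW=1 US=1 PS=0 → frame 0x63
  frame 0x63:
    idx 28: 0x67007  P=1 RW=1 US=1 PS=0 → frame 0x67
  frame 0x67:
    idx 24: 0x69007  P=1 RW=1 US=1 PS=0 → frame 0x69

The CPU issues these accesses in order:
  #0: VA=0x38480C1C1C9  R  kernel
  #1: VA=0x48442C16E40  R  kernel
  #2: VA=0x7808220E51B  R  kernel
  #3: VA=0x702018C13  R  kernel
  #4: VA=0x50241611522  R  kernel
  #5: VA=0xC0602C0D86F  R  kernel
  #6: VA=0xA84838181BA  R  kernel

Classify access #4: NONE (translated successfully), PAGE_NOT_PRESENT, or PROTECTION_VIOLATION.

Per-access translation:
#0 VA=0x38480C1C1C9 (r,kernel):
  L0 @0x29[7] → 0x2A007  P=1,RW=1,US=1,PS=0
  L1 @0x2A[18] → 0x2D007  P=1,RW=1,US=1,PS=0
  L2 @0x2D[6] → 0x31007  P=1,RW=1,US=1,PS=0
  L3 @0x31[28] → 0x32007  P=1,RW=1,US=1,PS=0
  ✓ 0x321C9  — 4 lookups
#1 VA=0x48442C16E40 (r,kernel):
  L0 @0x29[9] → 0x33007  P=1,RW=1,US=1,PS=0
  L1 @0x33[17] → 0x37007  P=1,RW=1,US=1,PS=0
  L2 @0x37[22] → 0x39007  P=1,RW=1,US=1,PS=0
  L3 @0x39[22] → 0x3B007  P=1,RW=1,US=1,PS=0
  ✓ 0x3BE40  — 4 lookups
#2 VA=0x7808220E51B (r,kernel):
  L0 @0x29[15] → 0x3E007  P=1,RW=1,US=1,PS=0
  L1 @0x3E[2] → 0x3F007  P=1,RW=1,US=1,PS=0
  L2 @0x3F[17] → 0x42007  P=1,RW=1,US=1,PS=0
  L3 @0x42[14] → 0x43007  P=1,RW=1,US=1,PS=0
  ✓ 0x4351B  — 4 lookups
#3 VA=0x702018C13 (r,kernel):
  L0 @0x29[0] → 0x47007  P=1,RW=1,US=1,PS=0
  L1 @0x47[28] → 0x4A007  P=1,RW=1,US=1,PS=0
  L2 @0x4A[16] → 0x4D007  P=1,RW=1,US=1,PS=0
  L3 @0x4D[24] → 0x4F007  P=1,RW=1,US=1,PS=0
  ✓ 0x4FC13  — 4 lookups
#4 VA=0x50241611522 (r,kernel):
  L0 @0x29[10] → 0x50007  P=1,RW=1,US=1,PS=0
  L1 @0x50[9] → 0x53007  P=1,RW=1,US=1,PS=0
  L2 @0x53[11] → 0x54007  P=1,RW=1,US=1,PS=0
  L3 @0x54[17] → 0x57007  P=1,RW=1,US=1,PS=0
  ✓ 0x57522  — 4 lookups
#5 VA=0xC0602C0D86F (r,kernel):
  L0 @0x29[24] → 0x59007  P=1,RW=1,US=1,PS=0
  L1 @0x59[24] → 0x5C007  P=1,RW=1,US=1,PS=0
  L2 @0x5C[22] → 0x5F007  P=1,RW=1,US=1,PS=0
  L3 @0x5F[13] → 0x6A000  P=0,RW=0,US=0,PS=0
  ⇒ fault: PAGE_NOT_PRESENT  — 4 lookups
#6 VA=0xA84838181BA (r,kernel):
  L0 @0x29[21] → 0x61007  P=1,RW=1,US=1,PS=0
  L1 @0x61[18] → 0x63007  P=1,RW=1,US=1,PS=0
  L2 @0x63[28] → 0x67007  P=1,RW=1,US=1,PS=0
  L3 @0x67[24] → 0x69007  P=1,RW=1,US=1,PS=0
  ✓ 0x691BA  — 4 lookups

Access #4 fault: NONE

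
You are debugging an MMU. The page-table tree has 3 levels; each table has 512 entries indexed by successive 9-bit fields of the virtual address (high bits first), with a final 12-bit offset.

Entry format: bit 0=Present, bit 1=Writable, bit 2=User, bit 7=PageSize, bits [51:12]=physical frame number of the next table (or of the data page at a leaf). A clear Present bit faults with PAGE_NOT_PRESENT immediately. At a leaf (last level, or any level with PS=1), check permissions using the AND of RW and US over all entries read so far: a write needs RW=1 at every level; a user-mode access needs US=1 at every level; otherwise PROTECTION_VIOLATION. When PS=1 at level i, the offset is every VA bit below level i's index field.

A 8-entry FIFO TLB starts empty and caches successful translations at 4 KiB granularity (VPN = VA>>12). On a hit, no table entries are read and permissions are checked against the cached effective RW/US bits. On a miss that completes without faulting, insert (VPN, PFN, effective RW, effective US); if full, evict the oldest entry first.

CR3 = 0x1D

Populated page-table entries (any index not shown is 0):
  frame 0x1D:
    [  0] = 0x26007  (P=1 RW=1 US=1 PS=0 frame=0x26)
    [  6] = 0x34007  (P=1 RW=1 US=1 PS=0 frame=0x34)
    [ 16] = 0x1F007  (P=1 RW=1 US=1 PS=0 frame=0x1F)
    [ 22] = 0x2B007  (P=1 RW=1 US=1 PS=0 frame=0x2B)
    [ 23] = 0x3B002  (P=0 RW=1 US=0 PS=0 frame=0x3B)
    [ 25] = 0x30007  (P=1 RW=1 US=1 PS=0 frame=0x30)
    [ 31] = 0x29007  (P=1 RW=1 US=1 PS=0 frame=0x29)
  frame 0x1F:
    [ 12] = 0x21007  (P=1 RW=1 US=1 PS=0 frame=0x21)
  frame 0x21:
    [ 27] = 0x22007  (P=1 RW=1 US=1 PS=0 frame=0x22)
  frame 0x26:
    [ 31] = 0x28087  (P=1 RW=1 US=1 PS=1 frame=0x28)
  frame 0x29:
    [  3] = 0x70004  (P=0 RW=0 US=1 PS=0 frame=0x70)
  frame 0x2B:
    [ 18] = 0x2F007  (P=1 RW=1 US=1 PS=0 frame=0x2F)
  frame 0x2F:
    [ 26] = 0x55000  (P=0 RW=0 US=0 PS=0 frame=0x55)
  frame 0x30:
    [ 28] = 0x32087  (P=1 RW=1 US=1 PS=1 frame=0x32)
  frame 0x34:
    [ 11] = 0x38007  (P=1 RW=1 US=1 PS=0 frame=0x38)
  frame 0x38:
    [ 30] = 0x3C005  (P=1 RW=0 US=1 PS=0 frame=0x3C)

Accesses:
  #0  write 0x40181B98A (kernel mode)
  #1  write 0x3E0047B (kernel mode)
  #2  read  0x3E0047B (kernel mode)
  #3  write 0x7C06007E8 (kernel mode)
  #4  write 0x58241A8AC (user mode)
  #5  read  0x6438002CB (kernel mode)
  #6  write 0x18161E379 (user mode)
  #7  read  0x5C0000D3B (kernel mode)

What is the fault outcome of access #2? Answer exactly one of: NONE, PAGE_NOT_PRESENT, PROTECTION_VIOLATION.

Per-access translation:
#0 VA=0x40181B98A (w,kernel):
  lvl0: tbl 0x1D, slot 16 ⇒ 0x1F007 (P1/RW1/US1/PS0)
  lvl1: tbl 0x1F, slot 12 ⇒ 0x21007 (P1/RW1/US1/PS0)
  lvl2: tbl 0x21, slot 27 ⇒ 0x22007 (P1/RW1/US1/PS0)
  ✓ 0x2298A  — 3 lookups
#1 VA=0x3E0047B (w,kernel):
  lvl0: tbl 0x1D, slot 0 ⇒ 0x26007 (P1/RW1/US1/PS0)
  lvl1: tbl 0x26, slot 31 ⇒ 0x28087 (P1/RW1/US1/PS1)
  ✓ 0x2847B (huge @L1)  — 2 lookups
#2 VA=0x3E0047B (r,kernel):
  TLB hit vpn=0x3E00 → PA=0x2847B
#3 VA=0x7C06007E8 (w,kernel):
  lvl0: tbl 0x1D, slot 31 ⇒ 0x29007 (P1/RW1/US1/PS0)
  lvl1: tbl 0x29, slot 3 ⇒ 0x70004 (P0/RW0/US1/PS0)
  ✗ PAGE_NOT_PRESENT  [2 reads]
#4 VA=0x58241A8AC (w,user):
  lvl0: tbl 0x1D, slot 22 ⇒ 0x2B007 (P1/RW1/US1/PS0)
  lvl1: tbl 0x2B, slot 18 ⇒ 0x2F007 (P1/RW1/US1/PS0)
  lvl2: tbl 0x2F, slot 26 ⇒ 0x55000 (P0/RW0/US0/PS0)
  ✗ PAGE_NOT_PRESENT  [3 reads]
#5 VA=0x6438002CB (r,kernel):
  lvl0: tbl 0x1D, slot 25 ⇒ 0x30007 (P1/RW1/US1/PS0)
  lvl1: tbl 0x30, slot 28 ⇒ 0x32087 (P1/RW1/US1/PS1)
  ✓ 0x322CB (huge @L1)  — 2 lookups
#6 VA=0x18161E379 (w,user):
  lvl0: tbl 0x1D, slot 6 ⇒ 0x34007 (P1/RW1/US1/PS0)
  lvl1: tbl 0x34, slot 11 ⇒ 0x38007 (P1/RW1/US1/PS0)
  lvl2: tbl 0x38, slot 30 ⇒ 0x3C005 (P1/RW0/US1/PS0)
  ✗ PROTECTION_VIOLATION  [3 reads]
#7 VA=0x5C0000D3B (r,kernel):
  lvl0: tbl 0x1D, slot 23 ⇒ 0x3B002 (P0/RW1/US0/PS0)
  ✗ PAGE_NOT_PRESENT  [1 reads]

Access #2 fault: NONE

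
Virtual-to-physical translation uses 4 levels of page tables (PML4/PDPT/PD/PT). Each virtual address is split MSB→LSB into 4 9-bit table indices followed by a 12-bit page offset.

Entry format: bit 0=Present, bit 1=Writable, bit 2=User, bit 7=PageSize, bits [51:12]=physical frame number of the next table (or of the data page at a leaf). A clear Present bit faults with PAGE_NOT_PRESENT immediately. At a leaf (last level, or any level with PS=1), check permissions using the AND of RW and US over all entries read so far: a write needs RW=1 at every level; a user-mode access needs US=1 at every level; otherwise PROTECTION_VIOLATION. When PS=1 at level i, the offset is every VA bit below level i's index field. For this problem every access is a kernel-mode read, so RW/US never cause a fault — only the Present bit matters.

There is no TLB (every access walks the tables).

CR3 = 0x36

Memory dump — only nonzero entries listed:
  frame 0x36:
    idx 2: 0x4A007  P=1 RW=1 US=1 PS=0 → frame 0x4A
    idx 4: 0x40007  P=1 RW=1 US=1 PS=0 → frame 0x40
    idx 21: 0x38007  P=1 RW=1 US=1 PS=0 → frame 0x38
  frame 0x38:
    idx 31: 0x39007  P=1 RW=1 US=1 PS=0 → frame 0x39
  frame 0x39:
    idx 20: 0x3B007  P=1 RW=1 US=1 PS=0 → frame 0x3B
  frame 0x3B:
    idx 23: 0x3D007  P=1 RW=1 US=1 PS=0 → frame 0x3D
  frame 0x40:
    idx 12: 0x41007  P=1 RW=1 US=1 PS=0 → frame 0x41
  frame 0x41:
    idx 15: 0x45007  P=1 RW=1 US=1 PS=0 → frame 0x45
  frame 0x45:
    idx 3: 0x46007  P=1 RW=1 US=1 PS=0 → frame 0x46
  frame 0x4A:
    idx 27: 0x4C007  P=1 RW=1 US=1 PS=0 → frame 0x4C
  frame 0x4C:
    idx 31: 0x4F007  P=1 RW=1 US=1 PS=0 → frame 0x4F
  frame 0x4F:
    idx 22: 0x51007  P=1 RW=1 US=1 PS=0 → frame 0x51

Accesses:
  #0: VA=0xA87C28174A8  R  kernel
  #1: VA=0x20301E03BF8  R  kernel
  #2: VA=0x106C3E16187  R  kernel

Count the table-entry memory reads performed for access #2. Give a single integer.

Trace:
#0 VA=0xA87C28174A8 (r,kernel):
  lvl0: tbl 0x36, slot 21 ⇒ 0x38007 (P1/RW1/US1/PS0)
  lvl1: tbl 0x38, slot 31 ⇒ 0x39007 (P1/RW1/US1/PS0)
  lvl2: tbl 0x39, slot 20 ⇒ 0x3B007 (P1/RW1/US1/PS0)
  lvl3: tbl 0x3B, slot 23 ⇒ 0x3D007 (P1/RW1/US1/PS0)
  → PA=0x3D4A8  (4 entries read)
#1 VA=0x20301E03BF8 (r,kernel):
  lvl0: tbl 0x36, slot 4 ⇒ 0x40007 (P1/RW1/US1/PS0)
  lvl1: tbl 0x40, slot 12 ⇒ 0x41007 (P1/RW1/US1/PS0)
  lvl2: tbl 0x41, slot 15 ⇒ 0x45007 (P1/RW1/US1/PS0)
  lvl3: tbl 0x45, slot 3 ⇒ 0x46007 (P1/RW1/US1/PS0)
  → PA=0x46BF8  (4 entries read)
#2 VA=0x106C3E16187 (r,kernel):
  lvl0: tbl 0x36, slot 2 ⇒ 0x4A007 (P1/RW1/US1/PS0)
  lvl1: tbl 0x4A, slot 27 ⇒ 0x4C007 (P1/RW1/US1/PS0)
  lvl2: tbl 0x4C, slot 31 ⇒ 0x4F007 (P1/RW1/US1/PS0)
  lvl3: tbl 0x4F, slot 22 ⇒ 0x51007 (P1/RW1/US1/PS0)
  → PA=0x51187  (4 entries read)

Entries read for #2: 4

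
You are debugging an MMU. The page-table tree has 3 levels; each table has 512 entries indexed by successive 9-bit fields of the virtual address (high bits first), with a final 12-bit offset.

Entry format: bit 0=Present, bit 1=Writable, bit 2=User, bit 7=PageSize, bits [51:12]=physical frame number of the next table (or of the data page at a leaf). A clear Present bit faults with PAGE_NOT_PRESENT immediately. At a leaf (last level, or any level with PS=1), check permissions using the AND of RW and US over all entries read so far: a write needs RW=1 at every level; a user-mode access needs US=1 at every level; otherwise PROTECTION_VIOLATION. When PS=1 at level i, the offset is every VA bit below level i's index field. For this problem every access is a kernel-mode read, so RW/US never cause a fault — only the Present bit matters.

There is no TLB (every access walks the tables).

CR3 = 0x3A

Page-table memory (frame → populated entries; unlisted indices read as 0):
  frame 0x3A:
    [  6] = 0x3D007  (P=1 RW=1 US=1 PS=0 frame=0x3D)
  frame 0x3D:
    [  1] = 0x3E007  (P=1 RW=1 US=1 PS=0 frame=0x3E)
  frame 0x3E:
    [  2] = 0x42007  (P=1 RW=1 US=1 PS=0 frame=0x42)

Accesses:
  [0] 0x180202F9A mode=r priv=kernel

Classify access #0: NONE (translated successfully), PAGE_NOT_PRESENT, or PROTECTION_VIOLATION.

Per-access translation:
#0 VA=0x180202F9A (r,kernel):
  L0: frame=0x3A idx=6 entry=0x3D007 [P=1 RW=1 US=1 PS=0]
  L1: frame=0x3D idx=1 entry=0x3E007 [P=1 RW=1 US=1 PS=0]
  L2: frame=0x3E idx=2 entry=0x42007 [P=1 RW=1 US=1 PS=0]
  → PA=0x42F9A  (3 entries read)

Access #0 fault: NONE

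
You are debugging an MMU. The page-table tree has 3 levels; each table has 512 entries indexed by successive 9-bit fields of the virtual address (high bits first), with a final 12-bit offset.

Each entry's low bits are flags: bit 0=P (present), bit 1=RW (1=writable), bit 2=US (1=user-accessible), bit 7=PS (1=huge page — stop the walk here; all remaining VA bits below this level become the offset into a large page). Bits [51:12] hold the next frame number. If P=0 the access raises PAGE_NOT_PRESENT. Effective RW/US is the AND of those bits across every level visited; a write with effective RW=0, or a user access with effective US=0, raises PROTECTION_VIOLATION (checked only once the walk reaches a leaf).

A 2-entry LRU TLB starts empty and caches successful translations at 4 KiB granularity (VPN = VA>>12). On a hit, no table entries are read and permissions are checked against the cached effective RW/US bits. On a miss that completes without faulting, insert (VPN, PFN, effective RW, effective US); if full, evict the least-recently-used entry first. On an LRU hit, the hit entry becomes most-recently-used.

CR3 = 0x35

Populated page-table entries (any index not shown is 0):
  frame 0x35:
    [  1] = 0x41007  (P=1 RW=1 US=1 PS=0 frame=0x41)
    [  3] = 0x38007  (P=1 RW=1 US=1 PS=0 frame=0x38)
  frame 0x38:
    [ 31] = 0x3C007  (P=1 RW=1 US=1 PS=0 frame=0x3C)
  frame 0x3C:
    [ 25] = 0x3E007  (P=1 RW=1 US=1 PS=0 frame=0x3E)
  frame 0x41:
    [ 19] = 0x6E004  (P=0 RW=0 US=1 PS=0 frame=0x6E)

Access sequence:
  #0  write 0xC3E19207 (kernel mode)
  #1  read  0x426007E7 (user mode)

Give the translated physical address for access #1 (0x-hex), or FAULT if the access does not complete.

Trace:
#0 VA=0xC3E19207 (w,kernel):
  L0: frame=0x35 idx=3 entry=0x38007 [P=1 RW=1 US=1 PS=0]
  L1: frame=0x38 idx=31 entry=0x3C007 [P=1 RW=1 US=1 PS=0]
  L2: frame=0x3C idx=25 entry=0x3E007 [P=1 RW=1 US=1 PS=0]
  ⇒ phys 0x3E207  [3 reads]
#1 VA=0x426007E7 (r,user):
  L0: frame=0x35 idx=1 entry=0x41007 [P=1 RW=1 US=1 PS=0]
  L1: frame=0x41 idx=19 entry=0x6E004 [P=0 RW=0 US=1 PS=0]
  ✗ PAGE_NOT_PRESENT  [2 reads]

Access #1 PA: FAULT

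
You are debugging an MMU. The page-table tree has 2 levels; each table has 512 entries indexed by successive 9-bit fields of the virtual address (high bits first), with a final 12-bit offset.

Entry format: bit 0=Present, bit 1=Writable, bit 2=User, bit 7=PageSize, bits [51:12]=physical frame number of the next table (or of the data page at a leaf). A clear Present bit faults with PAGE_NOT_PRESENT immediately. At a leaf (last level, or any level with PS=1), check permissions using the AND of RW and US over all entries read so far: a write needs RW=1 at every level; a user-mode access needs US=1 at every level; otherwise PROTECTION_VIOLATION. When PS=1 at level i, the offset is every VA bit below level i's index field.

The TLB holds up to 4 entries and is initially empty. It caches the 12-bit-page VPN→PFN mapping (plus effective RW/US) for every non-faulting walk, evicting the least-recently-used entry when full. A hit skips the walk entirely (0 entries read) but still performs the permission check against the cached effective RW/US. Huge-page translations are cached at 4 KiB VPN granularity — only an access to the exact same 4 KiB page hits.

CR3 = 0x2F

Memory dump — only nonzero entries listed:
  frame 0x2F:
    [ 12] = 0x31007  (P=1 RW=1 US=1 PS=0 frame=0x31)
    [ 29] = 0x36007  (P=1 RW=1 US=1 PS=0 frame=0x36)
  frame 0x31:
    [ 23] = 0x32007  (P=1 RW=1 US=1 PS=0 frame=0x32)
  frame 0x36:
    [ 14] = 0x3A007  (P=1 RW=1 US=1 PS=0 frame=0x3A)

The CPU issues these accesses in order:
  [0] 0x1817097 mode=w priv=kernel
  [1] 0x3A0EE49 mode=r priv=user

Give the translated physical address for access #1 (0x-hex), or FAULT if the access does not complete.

Walk each access:
#0 VA=0x1817097 (w,kernel):
  L0 @0x2F[12] → 0x31007  P=1,RW=1,US=1,PS=0
  L1 @0x31[23] → 0x32007  P=1,RW=1,US=1,PS=0
  ⇒ phys 0x32097  [2 reads]
#1 VA=0x3A0EE49 (r,user):
  L0 @0x2F[29] → 0x36007  P=1,RW=1,US=1,PS=0
  L1 @0x36[14] → 0x3A007  P=1,RW=1,US=1,PS=0
  ⇒ phys 0x3AE49  [2 reads]

Access #1 PA: 0x3AE49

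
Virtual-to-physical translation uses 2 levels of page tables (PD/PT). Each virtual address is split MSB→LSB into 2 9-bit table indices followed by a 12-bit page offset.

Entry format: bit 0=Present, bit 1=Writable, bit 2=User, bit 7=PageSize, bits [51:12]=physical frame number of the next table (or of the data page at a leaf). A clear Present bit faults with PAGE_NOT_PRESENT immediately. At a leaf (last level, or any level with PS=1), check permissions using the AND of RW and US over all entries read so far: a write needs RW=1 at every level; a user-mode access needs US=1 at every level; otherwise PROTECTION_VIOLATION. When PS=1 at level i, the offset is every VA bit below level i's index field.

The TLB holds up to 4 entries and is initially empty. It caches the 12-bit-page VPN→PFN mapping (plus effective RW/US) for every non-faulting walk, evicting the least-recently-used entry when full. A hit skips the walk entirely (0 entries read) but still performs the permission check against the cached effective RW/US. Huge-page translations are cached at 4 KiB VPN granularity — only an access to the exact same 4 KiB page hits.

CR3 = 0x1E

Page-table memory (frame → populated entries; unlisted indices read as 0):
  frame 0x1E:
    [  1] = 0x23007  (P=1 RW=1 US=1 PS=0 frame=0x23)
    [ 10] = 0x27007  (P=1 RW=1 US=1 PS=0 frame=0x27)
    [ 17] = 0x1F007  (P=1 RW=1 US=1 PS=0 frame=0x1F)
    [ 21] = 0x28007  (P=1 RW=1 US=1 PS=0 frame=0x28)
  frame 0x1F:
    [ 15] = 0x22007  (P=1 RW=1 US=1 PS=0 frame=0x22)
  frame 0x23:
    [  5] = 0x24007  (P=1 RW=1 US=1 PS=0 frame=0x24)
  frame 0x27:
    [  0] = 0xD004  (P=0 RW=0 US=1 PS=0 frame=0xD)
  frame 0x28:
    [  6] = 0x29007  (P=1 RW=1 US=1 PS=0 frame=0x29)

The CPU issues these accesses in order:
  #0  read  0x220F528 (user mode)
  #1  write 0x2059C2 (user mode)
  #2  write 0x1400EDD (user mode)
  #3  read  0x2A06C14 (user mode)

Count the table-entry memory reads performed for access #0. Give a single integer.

Walk each access:
#0 VA=0x220F528 (r,user):
  L0: frame=0x1E idx=17 entry=0x1F007 [P=1 RW=1 US=1 PS=0]
  L1: frame=0x1F idx=15 entry=0x22007 [P=1 RW=1 US=1 PS=0]
  ✓ 0x22528  — 2 lookups
#1 VA=0x2059C2 (w,user):
  L0: frame=0x1E idx=1 entry=0x23007 [P=1 RW=1 US=1 PS=0]
  L1: frame=0x23 idx=5 entry=0x24007 [P=1 RW=1 US=1 PS=0]
  ✓ 0x249C2  — 2 lookups
#2 VA=0x1400EDD (w,user):
  L0: frame=0x1E idx=10 entry=0x27007 [P=1 RW=1 US=1 PS=0]
  L1: frame=0x27 idx=0 entry=0xD004 [P=0 RW=0 US=1 PS=0]
  ⇒ fault: PAGE_NOT_PRESENT  — 2 lookups
#3 VA=0x2A06C14 (r,user):
  L0: frame=0x1E idx=21 entry=0x28007 [P=1 RW=1 US=1 PS=0]
  L1: frame=0x28 idx=6 entry=0x29007 [P=1 RW=1 US=1 PS=0]
  ✓ 0x29C14  — 2 lookups

Entries read for #0: 2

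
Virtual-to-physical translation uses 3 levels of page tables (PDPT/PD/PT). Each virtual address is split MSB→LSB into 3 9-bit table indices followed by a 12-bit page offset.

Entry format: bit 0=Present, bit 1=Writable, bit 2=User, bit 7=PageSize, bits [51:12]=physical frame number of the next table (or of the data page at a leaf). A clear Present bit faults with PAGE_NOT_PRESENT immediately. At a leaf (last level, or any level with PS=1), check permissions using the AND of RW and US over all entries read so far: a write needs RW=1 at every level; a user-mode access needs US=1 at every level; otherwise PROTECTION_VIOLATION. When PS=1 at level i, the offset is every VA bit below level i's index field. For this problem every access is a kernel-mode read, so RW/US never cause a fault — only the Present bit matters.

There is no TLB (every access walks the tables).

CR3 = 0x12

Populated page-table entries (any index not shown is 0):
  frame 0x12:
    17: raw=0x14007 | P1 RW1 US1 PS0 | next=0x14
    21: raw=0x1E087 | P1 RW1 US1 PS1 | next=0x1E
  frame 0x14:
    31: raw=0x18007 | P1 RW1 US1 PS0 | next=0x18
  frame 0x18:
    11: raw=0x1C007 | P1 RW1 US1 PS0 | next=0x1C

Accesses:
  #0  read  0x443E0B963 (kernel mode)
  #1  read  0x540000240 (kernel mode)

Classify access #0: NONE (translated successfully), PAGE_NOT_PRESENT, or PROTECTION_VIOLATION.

Trace:
#0 VA=0x443E0B963 (r,kernel):
  L0 @0x12[17] → 0x14007  P=1,RW=1,US=1,PS=0
  L1 @0x14[31] → 0x18007  P=1,RW=1,US=1,PS=0
  L2 @0x18[11] → 0x1C007  P=1,RW=1,US=1,PS=0
  ⇒ phys 0x1C963  [3 reads]
#1 VA=0x540000240 (r,kernel):
  L0 @0x12[21] → 0x1E087  P=1,RW=1,US=1,PS=1
  ⇒ phys 0x1E240 (huge @L0)  [1 reads]

Access #0 fault: NONE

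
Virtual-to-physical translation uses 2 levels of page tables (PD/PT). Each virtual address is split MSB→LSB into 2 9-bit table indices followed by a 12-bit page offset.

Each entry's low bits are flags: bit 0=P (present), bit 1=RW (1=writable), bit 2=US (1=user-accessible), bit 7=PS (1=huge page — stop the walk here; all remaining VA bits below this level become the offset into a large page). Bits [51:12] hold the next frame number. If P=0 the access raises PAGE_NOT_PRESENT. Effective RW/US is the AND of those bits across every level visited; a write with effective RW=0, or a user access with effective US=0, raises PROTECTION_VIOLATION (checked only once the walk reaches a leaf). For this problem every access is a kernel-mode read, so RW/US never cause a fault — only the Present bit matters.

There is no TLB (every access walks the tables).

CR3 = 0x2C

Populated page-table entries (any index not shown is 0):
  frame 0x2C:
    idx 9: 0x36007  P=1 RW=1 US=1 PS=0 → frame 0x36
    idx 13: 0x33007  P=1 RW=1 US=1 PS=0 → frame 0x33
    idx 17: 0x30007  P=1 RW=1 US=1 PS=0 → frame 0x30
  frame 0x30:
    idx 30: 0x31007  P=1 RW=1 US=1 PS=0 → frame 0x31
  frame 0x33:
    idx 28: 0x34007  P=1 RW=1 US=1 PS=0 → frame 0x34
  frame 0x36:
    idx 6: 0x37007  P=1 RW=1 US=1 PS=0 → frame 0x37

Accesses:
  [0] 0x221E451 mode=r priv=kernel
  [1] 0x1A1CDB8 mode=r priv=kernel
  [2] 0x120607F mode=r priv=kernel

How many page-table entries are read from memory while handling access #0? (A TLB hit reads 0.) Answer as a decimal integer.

Per-access translation:
#0 VA=0x221E451 (r,kernel):
  L0: frame=0x2C idx=17 entry=0x30007 [P=1 RW=1 US=1 PS=0]
  L1: frame=0x30 idx=30 entry=0x31007 [P=1 RW=1 US=1 PS=0]
  → PA=0x31451  (2 entries read)
#1 VA=0x1A1CDB8 (r,kernel):
  L0: frame=0x2C idx=13 entry=0x33007 [P=1 RW=1 US=1 PS=0]
  L1: frame=0x33 idx=28 entry=0x34007 [P=1 RW=1 US=1 PS=0]
  → PA=0x34DB8  (2 entries read)
#2 VA=0x120607F (r,kernel):
  L0: frame=0x2C idx=9 entry=0x36007 [P=1 RW=1 US=1 PS=0]
  L1: frame=0x36 idx=6 entry=0x37007 [P=1 RW=1 US=1 PS=0]
  → PA=0x3707F  (2 entries read)

Entries read for #0: 2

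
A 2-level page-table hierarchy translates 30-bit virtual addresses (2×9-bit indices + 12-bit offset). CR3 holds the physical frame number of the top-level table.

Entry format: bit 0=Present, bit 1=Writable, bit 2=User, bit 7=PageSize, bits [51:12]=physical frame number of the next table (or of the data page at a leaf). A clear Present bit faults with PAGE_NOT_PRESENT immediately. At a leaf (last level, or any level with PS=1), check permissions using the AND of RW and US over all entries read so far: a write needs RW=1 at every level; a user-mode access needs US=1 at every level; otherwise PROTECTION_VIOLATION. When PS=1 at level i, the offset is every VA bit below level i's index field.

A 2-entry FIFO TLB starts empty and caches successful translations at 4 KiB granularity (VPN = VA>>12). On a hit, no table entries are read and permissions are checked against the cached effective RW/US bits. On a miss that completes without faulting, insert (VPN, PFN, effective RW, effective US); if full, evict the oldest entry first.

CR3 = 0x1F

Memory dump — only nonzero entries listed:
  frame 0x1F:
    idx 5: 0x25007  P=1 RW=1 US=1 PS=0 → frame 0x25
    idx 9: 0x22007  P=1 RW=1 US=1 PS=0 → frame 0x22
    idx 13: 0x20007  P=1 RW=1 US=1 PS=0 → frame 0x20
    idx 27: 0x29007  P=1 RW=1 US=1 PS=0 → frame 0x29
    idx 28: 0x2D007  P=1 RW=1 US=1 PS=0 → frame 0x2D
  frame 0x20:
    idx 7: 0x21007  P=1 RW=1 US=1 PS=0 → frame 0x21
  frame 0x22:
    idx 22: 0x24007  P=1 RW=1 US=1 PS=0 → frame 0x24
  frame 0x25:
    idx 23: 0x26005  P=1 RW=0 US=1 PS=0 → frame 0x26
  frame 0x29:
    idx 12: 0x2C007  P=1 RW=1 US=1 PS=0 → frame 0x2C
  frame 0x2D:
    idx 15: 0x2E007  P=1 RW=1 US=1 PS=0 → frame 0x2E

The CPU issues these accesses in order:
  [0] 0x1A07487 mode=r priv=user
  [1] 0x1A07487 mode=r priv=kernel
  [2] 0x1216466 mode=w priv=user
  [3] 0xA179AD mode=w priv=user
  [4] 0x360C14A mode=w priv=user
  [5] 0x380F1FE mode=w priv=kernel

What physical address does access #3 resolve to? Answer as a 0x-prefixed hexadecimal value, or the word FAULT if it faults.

Walk each access:
#0 VA=0x1A07487 (r,user):
  L0: frame=0x1F idx=13 entry=0x20007 [P=1 RW=1 US=1 PS=0]
  L1: frame=0x20 idx=7 entry=0x21007 [P=1 RW=1 US=1 PS=0]
  → PA=0x21487  (2 entries read)
#1 VA=0x1A07487 (r,kernel):
  TLB hit vpn=0x1A07 → PA=0x21487
#2 VA=0x1216466 (w,user):
  L0: frame=0x1F idx=9 entry=0x22007 [P=1 RW=1 US=1 PS=0]
  L1: frame=0x22 idx=22 entry=0x24007 [P=1 RW=1 US=1 PS=0]
  → PA=0x24466  (2 entries read)
#3 VA=0xA179AD (w,user):
  L0: frame=0x1F idx=5 entry=0x25007 [P=1 RW=1 US=1 PS=0]
  L1: frame=0x25 idx=23 entry=0x26005 [P=1 RW=0 US=1 PS=0]
  ⇒ fault: PROTECTION_VIOLATION  — 2 lookups
#4 VA=0x360C14A (w,user):
  L0: frame=0x1F idx=27 entry=0x29007 [P=1 RW=1 US=1 PS=0]
  L1: frame=0x29 idx=12 entry=0x2C007 [P=1 RW=1 US=1 PS=0]
  → PA=0x2C14A  (2 entries read)
#5 VA=0x380F1FE (w,kernel):
  L0: frame=0x1F idx=28 entry=0x2D007 [P=1 RW=1 US=1 PS=0]
  L1: frame=0x2D idx=15 entry=0x2E007 [P=1 RW=1 US=1 PS=0]
  → PA=0x2E1FE  (2 entries read)

Access #3 PA: FAULT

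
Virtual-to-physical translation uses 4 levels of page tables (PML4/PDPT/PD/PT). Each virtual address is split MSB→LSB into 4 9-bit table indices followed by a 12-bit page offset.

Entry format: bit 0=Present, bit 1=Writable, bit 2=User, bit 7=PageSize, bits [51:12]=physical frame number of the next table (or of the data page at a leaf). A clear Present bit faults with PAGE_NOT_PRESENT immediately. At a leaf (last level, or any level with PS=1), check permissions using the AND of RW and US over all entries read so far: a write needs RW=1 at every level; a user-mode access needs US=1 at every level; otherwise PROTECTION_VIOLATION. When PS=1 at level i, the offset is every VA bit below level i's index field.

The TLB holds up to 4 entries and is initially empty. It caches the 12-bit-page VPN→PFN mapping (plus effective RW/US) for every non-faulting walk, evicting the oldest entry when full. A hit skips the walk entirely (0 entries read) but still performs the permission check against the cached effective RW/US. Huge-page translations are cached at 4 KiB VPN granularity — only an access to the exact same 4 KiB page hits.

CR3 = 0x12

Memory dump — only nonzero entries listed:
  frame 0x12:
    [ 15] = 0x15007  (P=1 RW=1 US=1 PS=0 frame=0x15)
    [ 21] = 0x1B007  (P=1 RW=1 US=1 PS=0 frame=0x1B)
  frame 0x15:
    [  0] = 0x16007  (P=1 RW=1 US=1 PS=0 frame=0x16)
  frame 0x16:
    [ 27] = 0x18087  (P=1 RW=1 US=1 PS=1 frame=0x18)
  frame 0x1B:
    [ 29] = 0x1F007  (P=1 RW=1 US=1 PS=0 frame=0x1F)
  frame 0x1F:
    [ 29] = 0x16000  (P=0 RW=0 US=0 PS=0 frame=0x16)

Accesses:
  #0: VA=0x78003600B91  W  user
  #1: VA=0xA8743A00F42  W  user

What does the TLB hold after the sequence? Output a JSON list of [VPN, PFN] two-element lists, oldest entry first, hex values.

Walk each access:
#0 VA=0x78003600B91 (w,user):
  L0 @0x12[15] → 0x15007  P=1,RW=1,US=1,PS=0
  L1 @0x15[0] → 0x16007  P=1,RW=1,US=1,PS=0
  L2 @0x16[27] → 0x18087  P=1,RW=1,US=1,PS=1
  ⇒ phys 0x18B91 (huge @L2)  [3 reads]
#1 VA=0xA8743A00F42 (w,user):
  L0 @0x12[21] → 0x1B007  P=1,RW=1,US=1,PS=0
  L1 @0x1B[29] → 0x1F007  P=1,RW=1,US=1,PS=0
  L2 @0x1F[29] → 0x16000  P=0,RW=0,US=0,PS=0
  → PAGE_NOT_PRESENT  (3 entries read)

TLB: [["0x78003600", "0x18"]]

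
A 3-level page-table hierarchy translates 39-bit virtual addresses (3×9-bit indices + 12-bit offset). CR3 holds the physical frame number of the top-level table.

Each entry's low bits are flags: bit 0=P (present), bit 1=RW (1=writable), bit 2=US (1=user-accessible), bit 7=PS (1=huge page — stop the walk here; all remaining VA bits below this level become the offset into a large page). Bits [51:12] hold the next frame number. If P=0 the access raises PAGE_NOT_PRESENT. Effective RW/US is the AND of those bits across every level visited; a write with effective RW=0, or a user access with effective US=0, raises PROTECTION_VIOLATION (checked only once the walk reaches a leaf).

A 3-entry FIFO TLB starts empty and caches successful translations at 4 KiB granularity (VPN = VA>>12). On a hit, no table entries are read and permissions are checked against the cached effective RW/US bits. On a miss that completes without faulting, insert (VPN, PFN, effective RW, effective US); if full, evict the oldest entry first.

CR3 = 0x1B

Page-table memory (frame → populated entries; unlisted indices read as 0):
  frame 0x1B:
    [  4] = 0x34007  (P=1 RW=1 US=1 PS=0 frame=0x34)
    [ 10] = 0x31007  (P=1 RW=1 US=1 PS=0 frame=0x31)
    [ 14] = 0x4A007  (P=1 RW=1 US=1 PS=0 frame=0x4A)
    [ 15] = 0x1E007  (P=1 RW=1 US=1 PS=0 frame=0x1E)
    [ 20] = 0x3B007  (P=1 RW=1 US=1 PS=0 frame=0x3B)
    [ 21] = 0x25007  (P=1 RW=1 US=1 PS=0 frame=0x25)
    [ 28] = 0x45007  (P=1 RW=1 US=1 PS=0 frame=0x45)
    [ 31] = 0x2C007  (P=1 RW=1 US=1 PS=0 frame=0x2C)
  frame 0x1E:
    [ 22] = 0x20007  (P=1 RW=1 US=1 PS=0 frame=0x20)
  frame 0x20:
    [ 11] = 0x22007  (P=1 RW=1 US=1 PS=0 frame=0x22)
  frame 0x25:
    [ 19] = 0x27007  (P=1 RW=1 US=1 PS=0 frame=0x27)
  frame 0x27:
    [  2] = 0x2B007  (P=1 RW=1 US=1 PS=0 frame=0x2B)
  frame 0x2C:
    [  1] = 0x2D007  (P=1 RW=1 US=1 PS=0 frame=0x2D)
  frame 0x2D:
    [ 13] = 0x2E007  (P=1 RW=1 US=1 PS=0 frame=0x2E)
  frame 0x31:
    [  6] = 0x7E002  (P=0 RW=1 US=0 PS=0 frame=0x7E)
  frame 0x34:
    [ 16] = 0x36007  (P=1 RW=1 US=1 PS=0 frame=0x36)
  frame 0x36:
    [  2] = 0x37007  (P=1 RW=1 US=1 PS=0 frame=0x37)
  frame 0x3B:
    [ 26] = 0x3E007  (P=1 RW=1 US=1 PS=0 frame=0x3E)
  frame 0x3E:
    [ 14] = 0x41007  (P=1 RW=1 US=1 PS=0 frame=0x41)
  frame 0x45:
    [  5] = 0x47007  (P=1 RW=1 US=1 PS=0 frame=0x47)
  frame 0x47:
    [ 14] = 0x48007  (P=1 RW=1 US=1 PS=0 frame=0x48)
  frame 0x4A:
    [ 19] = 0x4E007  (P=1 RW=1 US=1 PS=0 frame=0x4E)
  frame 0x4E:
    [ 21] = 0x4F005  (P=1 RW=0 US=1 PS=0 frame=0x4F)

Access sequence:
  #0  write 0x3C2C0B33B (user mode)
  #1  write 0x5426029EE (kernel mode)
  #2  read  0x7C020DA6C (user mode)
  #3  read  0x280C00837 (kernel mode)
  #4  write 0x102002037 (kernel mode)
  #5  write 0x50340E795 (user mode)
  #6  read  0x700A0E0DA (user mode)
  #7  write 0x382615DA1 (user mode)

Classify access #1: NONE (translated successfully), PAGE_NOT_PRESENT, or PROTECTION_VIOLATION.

Trace:
#0 VA=0x3C2C0B33B (w,user):
  lvl0: tbl 0x1B, slot 15 ⇒ 0x1E007 (P1/RW1/US1/PS0)
  lvl1: tbl 0x1E, slot 22 ⇒ 0x20007 (P1/RW1/US1/PS0)
  lvl2: tbl 0x20, slot 11 ⇒ 0x22007 (P1/RW1/US1/PS0)
  → PA=0x2233B  (3 entries read)
#1 VA=0x5426029EE (w,kernel):
  lvl0: tbl 0x1B, slot 21 ⇒ 0x25007 (P1/RW1/US1/PS0)
  lvl1: tbl 0x25, slot 19 ⇒ 0x27007 (P1/RW1/US1/PS0)
  lvl2: tbl 0x27, slot 2 ⇒ 0x2B007 (P1/RW1/US1/PS0)
  → PA=0x2B9EE  (3 entries read)
#2 VA=0x7C020DA6C (r,user):
  lvl0: tbl 0x1B, slot 31 ⇒ 0x2C007 (P1/RW1/US1/PS0)
  lvl1: tbl 0x2C, slot 1 ⇒ 0x2D007 (P1/RW1/US1/PS0)
  lvl2: tbl 0x2D, slot 13 ⇒ 0x2E007 (P1/RW1/US1/PS0)
  → PA=0x2EA6C  (3 entries read)
#3 VA=0x280C00837 (r,kernel):
  lvl0: tbl 0x1B, slot 10 ⇒ 0x31007 (P1/RW1/US1/PS0)
  lvl1: tbl 0x31, slot 6 ⇒ 0x7E002 (P0/RW1/US0/PS0)
  ⇒ fault: PAGE_NOT_PRESENT  — 2 lookups
#4 VA=0x102002037 (w,kernel):
  lvl0: tbl 0x1B, slot 4 ⇒ 0x34007 (P1/RW1/US1/PS0)
  lvl1: tbl 0x34, slot 16 ⇒ 0x36007 (P1/RW1/US1/PS0)
  lvl2: tbl 0x36, slot 2 ⇒ 0x37007 (P1/RW1/US1/PS0)
  → PA=0x37037  (3 entries read)
#5 VA=0x50340E795 (w,user):
  lvl0: tbl 0x1B, slot 20 ⇒ 0x3B007 (P1/RW1/US1/PS0)
  lvl1: tbl 0x3B, slot 26 ⇒ 0x3E007 (P1/RW1/US1/PS0)
  lvl2: tbl 0x3E, slot 14 ⇒ 0x41007 (P1/RW1/US1/PS0)
  → PA=0x41795  (3 entries read)
#6 VA=0x700A0E0DA (r,user):
  lvl0: tbl 0x1B, slot 28 ⇒ 0x45007 (P1/RW1/US1/PS0)
  lvl1: tbl 0x45, slot 5 ⇒ 0x47007 (P1/RW1/US1/PS0)
  lvl2: tbl 0x47, slot 14 ⇒ 0x48007 (P1/RW1/US1/PS0)
  → PA=0x480DA  (3 entries read)
#7 VA=0x382615DA1 (w,user):
  lvl0: tbl 0x1B, slot 14 ⇒ 0x4A007 (P1/RW1/US1/PS0)
  lvl1: tbl 0x4A, slot 19 ⇒ 0x4E007 (P1/RW1/US1/PS0)
  lvl2: tbl 0x4E, slot 21 ⇒ 0x4F005 (P1/RW0/US1/PS0)
  ⇒ fault: PROTECTION_VIOLATION  — 3 lookups

Access #1 fault: NONE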